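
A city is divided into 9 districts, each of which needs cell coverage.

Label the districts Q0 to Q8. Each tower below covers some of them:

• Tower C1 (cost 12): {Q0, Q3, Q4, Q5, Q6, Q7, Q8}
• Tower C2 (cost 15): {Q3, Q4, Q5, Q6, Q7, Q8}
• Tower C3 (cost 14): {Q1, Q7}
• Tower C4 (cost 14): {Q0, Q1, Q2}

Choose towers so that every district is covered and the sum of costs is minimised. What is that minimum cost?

26

C1, C4 together cover every district (C1 ∪ C4 = {Q0, Q1, Q2, Q3, Q4, Q5, Q6, Q7, Q8}); total cost 12 + 14 = 26.
No covering selection has total cost below 26.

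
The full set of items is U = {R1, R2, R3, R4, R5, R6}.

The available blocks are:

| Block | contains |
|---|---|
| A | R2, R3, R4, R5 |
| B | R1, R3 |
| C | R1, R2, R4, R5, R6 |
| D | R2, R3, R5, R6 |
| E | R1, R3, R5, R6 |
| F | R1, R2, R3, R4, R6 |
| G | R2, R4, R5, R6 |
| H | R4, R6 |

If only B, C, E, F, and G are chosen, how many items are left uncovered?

Union of B, C, E, F, G = {R1, R2, R3, R4, R5, R6} — that's every item, so 0 are uncovered.

0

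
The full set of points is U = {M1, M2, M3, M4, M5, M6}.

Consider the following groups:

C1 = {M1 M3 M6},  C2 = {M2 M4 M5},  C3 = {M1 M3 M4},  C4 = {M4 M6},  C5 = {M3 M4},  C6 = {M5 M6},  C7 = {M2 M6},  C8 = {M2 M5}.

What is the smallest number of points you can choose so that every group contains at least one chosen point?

3

H = {M4, M5, M6} meets every group (each contains at least one member of H), and |H| = 3.
No choice of 2 points meets every group, so 3 is the minimum.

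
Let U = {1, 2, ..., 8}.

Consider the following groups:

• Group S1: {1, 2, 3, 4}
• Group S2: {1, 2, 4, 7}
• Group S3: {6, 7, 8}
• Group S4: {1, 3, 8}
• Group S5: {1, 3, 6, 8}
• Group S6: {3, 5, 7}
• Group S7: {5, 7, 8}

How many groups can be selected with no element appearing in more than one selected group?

S1, S3 are pairwise disjoint (S1={1,2,3,4}; S3={6,7,8}).
Every remaining group overlaps one of these, and no 3 of the listed groups are pairwise disjoint, so 2 is the maximum.

2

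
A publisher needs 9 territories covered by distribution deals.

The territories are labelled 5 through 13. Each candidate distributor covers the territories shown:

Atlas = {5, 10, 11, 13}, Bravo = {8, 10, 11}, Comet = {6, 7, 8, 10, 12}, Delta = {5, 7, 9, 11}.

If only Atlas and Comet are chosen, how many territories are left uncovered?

Union of Atlas, Comet = {5, 6, 7, 8, 10, 11, 12, 13}.
Not covered: 9 — 1 territory.

1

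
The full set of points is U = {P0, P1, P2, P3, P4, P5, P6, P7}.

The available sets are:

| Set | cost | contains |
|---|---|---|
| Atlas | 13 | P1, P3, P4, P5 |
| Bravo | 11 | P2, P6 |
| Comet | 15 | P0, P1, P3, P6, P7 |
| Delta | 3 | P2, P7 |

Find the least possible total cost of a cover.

Atlas, Comet, Delta together cover every point (Atlas ∪ Comet ∪ Delta = {P0, P1, P2, P3, P4, P5, P6, P7}); total cost 13 + 15 + 3 = 31.
No covering selection has total cost below 31.

31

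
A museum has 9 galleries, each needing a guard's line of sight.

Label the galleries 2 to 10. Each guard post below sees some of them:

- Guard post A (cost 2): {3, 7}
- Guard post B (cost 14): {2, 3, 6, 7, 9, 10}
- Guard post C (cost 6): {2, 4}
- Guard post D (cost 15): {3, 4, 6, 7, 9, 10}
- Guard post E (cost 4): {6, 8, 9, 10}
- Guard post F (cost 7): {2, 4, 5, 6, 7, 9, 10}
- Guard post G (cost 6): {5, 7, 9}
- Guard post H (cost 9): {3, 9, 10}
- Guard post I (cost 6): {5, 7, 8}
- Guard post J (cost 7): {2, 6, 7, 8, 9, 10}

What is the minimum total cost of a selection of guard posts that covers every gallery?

13

A, E, F together cover every gallery (A ∪ E ∪ F = {2, 3, 4, 5, 6, 7, 8, 9, 10}); total cost 2 + 4 + 7 = 13.
No covering selection has total cost below 13.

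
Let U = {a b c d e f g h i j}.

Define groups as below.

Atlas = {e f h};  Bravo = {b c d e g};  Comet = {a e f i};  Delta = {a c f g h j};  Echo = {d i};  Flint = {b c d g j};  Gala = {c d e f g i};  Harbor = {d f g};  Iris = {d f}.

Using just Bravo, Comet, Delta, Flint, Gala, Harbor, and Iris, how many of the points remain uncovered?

Union of Bravo, Comet, Delta, Flint, Gala, Harbor, Iris = {a, b, c, d, e, f, g, h, i, j} — that's every point, so 0 are uncovered.

0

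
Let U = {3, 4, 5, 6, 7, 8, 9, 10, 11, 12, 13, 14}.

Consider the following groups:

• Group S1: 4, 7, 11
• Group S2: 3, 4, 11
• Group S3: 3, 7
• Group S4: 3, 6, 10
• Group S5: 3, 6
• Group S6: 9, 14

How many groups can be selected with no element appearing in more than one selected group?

S1, S5, S6 are pairwise disjoint (S1={4,7,11}; S5={3,6}; S6={9,14}).
Every remaining group overlaps one of these, and no 4 of the listed groups are pairwise disjoint, so 3 is the maximum.

3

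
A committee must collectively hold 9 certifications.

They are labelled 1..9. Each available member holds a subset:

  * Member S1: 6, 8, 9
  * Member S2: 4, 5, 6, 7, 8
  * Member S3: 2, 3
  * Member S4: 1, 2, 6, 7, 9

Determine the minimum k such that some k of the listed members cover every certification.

3

S2 and S3 and S4 together: S2 ∪ S3 ∪ S4 = {1, 2, 3, 4, 5, 6, 7, 8, 9} — every certification is covered.
Only S4 contains 1, so S4 is forced; the remaining 4 certifications need at least 2 more members (each remaining member adds at most 3) — so at least 3 members are needed, and 3 is optimal.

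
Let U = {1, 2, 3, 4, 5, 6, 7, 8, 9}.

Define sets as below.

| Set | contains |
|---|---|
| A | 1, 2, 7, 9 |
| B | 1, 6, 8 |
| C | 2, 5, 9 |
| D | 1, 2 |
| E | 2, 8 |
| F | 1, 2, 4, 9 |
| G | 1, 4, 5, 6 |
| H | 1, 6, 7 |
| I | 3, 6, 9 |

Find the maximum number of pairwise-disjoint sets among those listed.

2

C, H are pairwise disjoint (C={2,5,9}; H={1,6,7}).
Every remaining set overlaps one of these, and no 3 of the listed sets are pairwise disjoint, so 2 is the maximum.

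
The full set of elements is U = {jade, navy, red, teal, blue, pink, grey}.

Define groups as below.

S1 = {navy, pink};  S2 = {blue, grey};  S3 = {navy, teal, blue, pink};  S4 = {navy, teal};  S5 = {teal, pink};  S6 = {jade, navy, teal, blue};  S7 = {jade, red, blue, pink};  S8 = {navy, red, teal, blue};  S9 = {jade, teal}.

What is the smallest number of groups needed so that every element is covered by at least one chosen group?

S2 and S7 and S8 together: S2 ∪ S7 ∪ S8 = {jade, navy, red, teal, blue, pink, grey} — every element is covered.
Only S2 contains grey, so S2 is forced; the remaining 5 elements need at least 2 more groups (each remaining group adds at most 3) — so at least 3 groups are needed, and 3 is optimal.

3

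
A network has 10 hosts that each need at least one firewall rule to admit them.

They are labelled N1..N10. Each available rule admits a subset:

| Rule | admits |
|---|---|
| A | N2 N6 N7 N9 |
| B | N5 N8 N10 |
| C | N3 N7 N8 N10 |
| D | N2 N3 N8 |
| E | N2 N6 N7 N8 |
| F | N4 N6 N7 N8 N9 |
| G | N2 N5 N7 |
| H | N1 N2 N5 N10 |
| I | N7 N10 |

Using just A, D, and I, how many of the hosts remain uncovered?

3

Union of A, D, I = {N2, N3, N6, N7, N8, N9, N10}.
Not covered: N1, N4, N5 — 3 hosts.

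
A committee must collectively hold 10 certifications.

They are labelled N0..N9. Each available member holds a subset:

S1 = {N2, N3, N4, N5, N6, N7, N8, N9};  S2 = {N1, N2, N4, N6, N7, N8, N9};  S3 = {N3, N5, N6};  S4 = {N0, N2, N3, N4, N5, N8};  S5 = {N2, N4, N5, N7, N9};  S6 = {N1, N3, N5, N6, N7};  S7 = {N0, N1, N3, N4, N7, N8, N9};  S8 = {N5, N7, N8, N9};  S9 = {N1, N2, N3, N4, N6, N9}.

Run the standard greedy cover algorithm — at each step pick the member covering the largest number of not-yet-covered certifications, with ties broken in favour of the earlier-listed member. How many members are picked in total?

Greedy: pick S1 (covers 8 new) → pick S7 (covers 2 new). Total picks: 2.

2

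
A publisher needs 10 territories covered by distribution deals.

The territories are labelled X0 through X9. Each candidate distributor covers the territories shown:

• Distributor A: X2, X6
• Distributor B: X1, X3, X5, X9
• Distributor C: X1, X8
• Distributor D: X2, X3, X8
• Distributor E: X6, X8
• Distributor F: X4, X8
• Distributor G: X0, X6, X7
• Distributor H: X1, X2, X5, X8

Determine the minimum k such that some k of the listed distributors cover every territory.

Take {B, F, G, H}. Their union is {X0, X1, X2, X3, X4, X5, X6, X7, X8, X9}, which is all 10 territories.
No 3 of the 8 distributors cover everything (all 56 combinations miss at least one territory), so 4 is optimal.

4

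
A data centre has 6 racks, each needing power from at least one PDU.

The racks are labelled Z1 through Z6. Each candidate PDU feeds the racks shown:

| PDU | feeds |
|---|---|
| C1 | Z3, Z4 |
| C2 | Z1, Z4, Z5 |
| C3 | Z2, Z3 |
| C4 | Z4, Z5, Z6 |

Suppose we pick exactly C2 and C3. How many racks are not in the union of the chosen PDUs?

Union of C2, C3 = {Z1, Z2, Z3, Z4, Z5}.
Not covered: Z6 — 1 rack.

1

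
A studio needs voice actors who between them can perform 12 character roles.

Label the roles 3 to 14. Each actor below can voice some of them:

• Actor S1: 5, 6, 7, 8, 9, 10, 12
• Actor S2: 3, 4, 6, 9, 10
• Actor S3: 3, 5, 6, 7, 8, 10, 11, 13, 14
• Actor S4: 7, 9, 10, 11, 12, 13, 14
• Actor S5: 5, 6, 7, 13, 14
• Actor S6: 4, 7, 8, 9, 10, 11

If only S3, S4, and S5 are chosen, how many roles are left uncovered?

Union of S3, S4, S5 = {3, 5, 6, 7, 8, 9, 10, 11, 12, 13, 14}.
Not covered: 4 — 1 role.

1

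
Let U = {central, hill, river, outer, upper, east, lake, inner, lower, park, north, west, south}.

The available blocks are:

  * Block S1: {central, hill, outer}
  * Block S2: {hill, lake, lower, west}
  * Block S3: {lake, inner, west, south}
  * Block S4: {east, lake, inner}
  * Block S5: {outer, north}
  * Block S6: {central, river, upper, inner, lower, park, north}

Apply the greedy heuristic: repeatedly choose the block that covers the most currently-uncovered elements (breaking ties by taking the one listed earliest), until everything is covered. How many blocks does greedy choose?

Greedy: pick S6 (covers 7 new) → pick S2 (covers 3 new) → pick S1 (covers 1 new) → pick S3 (covers 1 new) → pick S4 (covers 1 new). Total picks: 5.
(The true minimum cover uses only 4 blocks, so greedy is not optimal here.)

5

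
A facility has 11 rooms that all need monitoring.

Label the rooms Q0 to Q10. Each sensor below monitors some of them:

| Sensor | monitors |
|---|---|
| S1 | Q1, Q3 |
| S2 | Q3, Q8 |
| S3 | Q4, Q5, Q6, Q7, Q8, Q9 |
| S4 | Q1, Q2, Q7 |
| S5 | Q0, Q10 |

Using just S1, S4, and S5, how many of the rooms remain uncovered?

5

Union of S1, S4, S5 = {Q0, Q1, Q2, Q3, Q7, Q10}.
Not covered: Q4, Q5, Q6, Q8, Q9 — 5 rooms.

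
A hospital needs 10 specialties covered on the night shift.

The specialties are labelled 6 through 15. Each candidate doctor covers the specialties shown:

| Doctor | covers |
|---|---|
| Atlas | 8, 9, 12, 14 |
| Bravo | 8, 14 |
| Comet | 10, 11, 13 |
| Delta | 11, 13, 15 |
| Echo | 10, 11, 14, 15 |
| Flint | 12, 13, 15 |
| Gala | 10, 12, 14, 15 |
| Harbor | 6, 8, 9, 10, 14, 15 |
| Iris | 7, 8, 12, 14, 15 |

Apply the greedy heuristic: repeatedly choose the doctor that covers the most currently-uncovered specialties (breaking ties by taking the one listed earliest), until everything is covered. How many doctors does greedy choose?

Greedy: pick Harbor (covers 6 new) → pick Comet (covers 2 new) → pick Iris (covers 2 new). Total picks: 3.

3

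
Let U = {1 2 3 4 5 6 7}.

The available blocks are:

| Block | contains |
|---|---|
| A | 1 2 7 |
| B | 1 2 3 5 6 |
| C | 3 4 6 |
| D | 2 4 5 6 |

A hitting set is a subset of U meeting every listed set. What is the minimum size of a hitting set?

The 2 points {1, 4} hit every block.
The blocks A, C are pairwise disjoint, so any hitting set needs a separate point for each — at least 2. Hence 2 is optimal.

2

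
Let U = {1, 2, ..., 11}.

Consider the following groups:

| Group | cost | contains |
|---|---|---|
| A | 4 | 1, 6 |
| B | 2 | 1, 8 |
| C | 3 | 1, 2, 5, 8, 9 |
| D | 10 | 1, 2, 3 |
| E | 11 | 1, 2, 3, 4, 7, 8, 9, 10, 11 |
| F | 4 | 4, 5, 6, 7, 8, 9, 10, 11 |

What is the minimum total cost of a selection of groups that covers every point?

14

D, F together cover every point (D ∪ F = {1, 2, 3, 4, 5, 6, 7, 8, 9, 10, 11}); total cost 10 + 4 = 14.
The greedy pick F, C, D costs 17; no covering selection beats 14.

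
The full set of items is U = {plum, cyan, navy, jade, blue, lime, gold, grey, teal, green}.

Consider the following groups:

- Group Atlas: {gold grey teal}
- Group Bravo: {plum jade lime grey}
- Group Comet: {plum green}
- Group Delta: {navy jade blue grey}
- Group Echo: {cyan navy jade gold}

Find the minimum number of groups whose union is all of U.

Atlas, Bravo, Comet, Delta, and Echo cover everything between them: the union {plum, cyan, navy, jade, blue, lime, gold, grey, teal, green} is all of U.
No 4 of the 5 groups cover everything (all 5 combinations miss at least one item), so 5 is optimal.

5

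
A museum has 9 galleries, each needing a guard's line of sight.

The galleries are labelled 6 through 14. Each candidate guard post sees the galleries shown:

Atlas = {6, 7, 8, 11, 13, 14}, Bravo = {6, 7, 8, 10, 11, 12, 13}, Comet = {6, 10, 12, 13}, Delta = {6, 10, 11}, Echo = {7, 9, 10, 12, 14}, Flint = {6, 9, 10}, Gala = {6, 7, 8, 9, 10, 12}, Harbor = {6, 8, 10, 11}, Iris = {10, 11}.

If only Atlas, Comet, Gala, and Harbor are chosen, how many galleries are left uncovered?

Union of Atlas, Comet, Gala, Harbor = {6, 7, 8, 9, 10, 11, 12, 13, 14} — that's every gallery, so 0 are uncovered.

0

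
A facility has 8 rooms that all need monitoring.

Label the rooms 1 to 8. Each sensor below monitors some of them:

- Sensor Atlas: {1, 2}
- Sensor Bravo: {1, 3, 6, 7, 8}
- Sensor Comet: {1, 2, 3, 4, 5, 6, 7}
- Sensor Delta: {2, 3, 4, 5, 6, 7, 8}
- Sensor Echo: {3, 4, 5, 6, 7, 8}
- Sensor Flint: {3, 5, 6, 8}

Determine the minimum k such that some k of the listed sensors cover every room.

2

Take {Bravo, Comet}. Their union is {1, 2, 3, 4, 5, 6, 7, 8}, which is all 8 rooms.
No single sensor has all 8 rooms (the largest, Comet, has 7), so 2 is optimal.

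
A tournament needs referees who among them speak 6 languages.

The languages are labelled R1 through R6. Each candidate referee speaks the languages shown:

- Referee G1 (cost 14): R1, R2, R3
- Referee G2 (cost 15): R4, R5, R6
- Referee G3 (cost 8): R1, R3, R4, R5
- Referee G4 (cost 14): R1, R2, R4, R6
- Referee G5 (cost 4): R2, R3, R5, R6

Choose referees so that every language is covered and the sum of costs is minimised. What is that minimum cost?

12

G3, G5 together cover every language (G3 ∪ G5 = {R1, R2, R3, R4, R5, R6}); total cost 8 + 4 = 12.
No covering selection has total cost below 12.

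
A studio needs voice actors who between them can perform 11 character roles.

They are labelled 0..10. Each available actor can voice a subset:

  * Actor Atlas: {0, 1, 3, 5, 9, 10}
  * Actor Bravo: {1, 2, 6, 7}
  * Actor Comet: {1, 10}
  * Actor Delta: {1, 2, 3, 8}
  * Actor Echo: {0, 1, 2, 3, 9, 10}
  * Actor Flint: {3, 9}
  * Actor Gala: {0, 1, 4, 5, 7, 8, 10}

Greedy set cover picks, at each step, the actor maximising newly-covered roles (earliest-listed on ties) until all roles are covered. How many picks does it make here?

3

Greedy: pick Gala (covers 7 new) → pick Echo (covers 3 new) → pick Bravo (covers 1 new). Total picks: 3.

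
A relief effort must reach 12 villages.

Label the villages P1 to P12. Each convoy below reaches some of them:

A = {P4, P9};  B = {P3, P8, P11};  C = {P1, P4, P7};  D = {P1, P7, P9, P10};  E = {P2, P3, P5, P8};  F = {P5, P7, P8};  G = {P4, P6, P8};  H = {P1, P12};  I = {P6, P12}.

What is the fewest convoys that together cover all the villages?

5

Take {A, B, D, E, I}. Their union is {P1, P2, P3, P4, P5, P6, P7, P8, P9, P10, P11, P12}, which is all 12 villages.
No 4 of the 9 convoys cover everything (all 126 combinations miss at least one village), so 5 is optimal.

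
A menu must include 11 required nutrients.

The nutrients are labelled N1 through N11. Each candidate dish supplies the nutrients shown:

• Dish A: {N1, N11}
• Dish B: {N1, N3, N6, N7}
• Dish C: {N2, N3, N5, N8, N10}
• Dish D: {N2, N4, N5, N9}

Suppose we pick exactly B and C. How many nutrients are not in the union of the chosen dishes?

3

Union of B, C = {N1, N2, N3, N5, N6, N7, N8, N10}.
Not covered: N4, N9, N11 — 3 nutrients.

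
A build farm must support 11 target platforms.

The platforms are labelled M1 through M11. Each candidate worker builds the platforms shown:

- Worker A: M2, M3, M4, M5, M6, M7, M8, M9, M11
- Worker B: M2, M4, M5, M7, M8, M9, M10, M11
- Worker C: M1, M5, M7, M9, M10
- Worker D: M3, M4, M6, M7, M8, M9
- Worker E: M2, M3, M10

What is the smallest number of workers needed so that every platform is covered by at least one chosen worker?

2

Take {A, C}. Their union is {M1, M2, M3, M4, M5, M6, M7, M8, M9, M10, M11}, which is all 11 platforms.
No single worker has all 11 platforms (the largest, A, has 9), so 2 is optimal.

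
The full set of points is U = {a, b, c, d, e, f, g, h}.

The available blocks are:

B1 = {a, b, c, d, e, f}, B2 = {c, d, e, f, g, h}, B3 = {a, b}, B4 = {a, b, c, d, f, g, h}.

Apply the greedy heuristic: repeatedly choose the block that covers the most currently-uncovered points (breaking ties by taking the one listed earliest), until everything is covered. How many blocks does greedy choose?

Greedy: pick B4 (covers 7 new) → pick B1 (covers 1 new). Total picks: 2.

2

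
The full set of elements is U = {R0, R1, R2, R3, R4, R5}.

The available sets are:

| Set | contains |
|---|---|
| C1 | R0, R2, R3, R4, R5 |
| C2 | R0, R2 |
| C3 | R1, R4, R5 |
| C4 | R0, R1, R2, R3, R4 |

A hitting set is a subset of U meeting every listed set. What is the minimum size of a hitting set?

The 2 elements {R2, R5} hit every set.
The sets C2, C3 are pairwise disjoint, so any hitting set needs a separate element for each — at least 2. Hence 2 is optimal.

2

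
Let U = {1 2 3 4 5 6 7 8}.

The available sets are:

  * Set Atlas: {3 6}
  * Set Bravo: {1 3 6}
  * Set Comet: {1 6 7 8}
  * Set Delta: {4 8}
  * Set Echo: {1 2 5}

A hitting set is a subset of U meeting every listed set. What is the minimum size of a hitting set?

H = {2, 6, 8} meets every set (each contains at least one member of H), and |H| = 3.
The sets Atlas, Delta, Echo are pairwise disjoint, so any hitting set needs a separate point for each — at least 3. Hence 3 is optimal.

3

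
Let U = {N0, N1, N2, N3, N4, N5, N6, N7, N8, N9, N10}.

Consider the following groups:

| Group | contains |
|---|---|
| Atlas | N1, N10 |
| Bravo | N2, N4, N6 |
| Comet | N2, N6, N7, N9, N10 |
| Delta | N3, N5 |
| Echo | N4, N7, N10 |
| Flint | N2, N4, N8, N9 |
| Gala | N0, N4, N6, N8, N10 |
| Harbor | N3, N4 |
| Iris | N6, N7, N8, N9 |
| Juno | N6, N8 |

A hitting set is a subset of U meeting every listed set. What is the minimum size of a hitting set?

H = {N3, N6, N8, N10} meets every group (each contains at least one member of H), and |H| = 4.
No choice of 3 elements meets every group, so 4 is the minimum.

4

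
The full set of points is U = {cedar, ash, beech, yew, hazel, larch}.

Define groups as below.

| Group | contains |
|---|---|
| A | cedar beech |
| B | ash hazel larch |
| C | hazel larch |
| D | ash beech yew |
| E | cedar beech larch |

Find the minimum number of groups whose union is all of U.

C, D, and E cover everything between them: the union {cedar, ash, beech, yew, hazel, larch} is all of U.
Only D contains yew, so D is forced; the remaining 3 points need at least 2 more groups (each remaining group adds at most 2) — so at least 3 groups are needed, and 3 is optimal.

3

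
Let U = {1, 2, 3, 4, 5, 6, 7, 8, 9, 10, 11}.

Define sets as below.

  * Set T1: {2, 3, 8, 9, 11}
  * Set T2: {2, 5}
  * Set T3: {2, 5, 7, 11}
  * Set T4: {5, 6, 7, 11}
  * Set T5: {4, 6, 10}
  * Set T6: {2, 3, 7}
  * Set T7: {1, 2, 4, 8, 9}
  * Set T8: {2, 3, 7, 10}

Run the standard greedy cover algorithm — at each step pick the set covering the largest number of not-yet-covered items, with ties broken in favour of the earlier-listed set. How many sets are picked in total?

Greedy: pick T1 (covers 5 new) → pick T4 (covers 3 new) → pick T5 (covers 2 new) → pick T7 (covers 1 new). Total picks: 4.
(The true minimum cover uses only 3 sets, so greedy is not optimal here.)

4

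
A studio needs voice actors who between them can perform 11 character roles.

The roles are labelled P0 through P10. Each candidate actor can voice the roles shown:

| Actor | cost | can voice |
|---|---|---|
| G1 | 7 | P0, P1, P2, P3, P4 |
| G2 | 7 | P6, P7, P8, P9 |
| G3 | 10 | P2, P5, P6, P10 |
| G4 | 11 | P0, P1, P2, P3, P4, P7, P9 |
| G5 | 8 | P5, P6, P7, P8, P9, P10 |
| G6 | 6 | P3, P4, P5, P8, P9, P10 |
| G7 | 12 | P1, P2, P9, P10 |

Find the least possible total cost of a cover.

G1, G5 together cover every role (G1 ∪ G5 = {P0, P1, P2, P3, P4, P5, P6, P7, P8, P9, P10}); total cost 7 + 8 = 15.
The greedy pick G6, G1, G2 costs 20; no covering selection beats 15.

15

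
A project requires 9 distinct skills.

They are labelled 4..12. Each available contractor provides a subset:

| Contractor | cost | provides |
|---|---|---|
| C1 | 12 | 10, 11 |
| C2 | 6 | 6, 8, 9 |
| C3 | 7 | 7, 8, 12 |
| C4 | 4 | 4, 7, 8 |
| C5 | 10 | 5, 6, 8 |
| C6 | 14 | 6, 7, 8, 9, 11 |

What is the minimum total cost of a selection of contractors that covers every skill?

39

C1, C2, C3, C4, C5 together cover every skill (C1 ∪ C2 ∪ C3 ∪ C4 ∪ C5 = {4, 5, 6, 7, 8, 9, 10, 11, 12}); total cost 12 + 6 + 7 + 4 + 10 = 39.
No covering selection has total cost below 39.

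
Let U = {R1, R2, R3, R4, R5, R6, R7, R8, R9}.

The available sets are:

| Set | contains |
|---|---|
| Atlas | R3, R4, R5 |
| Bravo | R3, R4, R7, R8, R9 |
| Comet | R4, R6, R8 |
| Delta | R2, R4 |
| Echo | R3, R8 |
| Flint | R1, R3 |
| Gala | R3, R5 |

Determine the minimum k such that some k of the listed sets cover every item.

Bravo, Comet, Delta, Flint, and Gala cover everything between them: the union {R1, R2, R3, R4, R5, R6, R7, R8, R9} is all of U.
Only Bravo contains R7, so Bravo is forced; the remaining 4 items need at least 4 more sets (each remaining set adds at most 1) — so at least 5 sets are needed, and 5 is optimal.

5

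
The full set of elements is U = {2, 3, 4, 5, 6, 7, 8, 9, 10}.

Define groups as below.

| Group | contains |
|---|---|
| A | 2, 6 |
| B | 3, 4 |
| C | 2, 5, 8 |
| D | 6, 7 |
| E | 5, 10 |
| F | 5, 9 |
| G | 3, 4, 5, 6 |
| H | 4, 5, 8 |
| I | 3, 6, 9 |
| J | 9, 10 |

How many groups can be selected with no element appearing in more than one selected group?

B, C, D, J are pairwise disjoint (B={3,4}; C={2,5,8}; D={6,7}; J={9,10}).
Every remaining group overlaps one of these, and no 5 of the listed groups are pairwise disjoint, so 4 is the maximum.

4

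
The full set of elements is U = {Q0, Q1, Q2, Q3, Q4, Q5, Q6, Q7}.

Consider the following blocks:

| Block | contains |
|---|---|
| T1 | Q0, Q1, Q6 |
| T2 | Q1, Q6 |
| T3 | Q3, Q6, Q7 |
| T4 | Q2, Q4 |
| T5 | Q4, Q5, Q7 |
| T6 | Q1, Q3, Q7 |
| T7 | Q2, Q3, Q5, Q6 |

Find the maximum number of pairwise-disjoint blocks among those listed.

T4, T6 are pairwise disjoint (T4={Q2,Q4}; T6={Q1,Q3,Q7}).
Every remaining block overlaps one of these, and no 3 of the listed blocks are pairwise disjoint, so 2 is the maximum.

2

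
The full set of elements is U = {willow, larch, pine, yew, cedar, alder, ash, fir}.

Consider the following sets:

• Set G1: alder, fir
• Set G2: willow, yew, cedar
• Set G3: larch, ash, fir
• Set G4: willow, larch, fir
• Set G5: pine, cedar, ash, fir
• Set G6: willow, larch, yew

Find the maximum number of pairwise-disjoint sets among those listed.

2

G1, G2 are pairwise disjoint (G1={alder,fir}; G2={willow,yew,cedar}).
Every remaining set overlaps one of these, and no 3 of the listed sets are pairwise disjoint, so 2 is the maximum.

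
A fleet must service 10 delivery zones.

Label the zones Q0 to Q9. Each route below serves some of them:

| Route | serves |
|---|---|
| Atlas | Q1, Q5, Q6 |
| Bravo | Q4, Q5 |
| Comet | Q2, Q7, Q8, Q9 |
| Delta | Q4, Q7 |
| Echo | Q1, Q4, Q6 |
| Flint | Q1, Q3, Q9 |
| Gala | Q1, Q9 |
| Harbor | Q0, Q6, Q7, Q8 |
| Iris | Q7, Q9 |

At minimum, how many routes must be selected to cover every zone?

Bravo and Comet and Flint and Harbor together: Bravo ∪ Comet ∪ Flint ∪ Harbor = {Q0, Q1, Q2, Q3, Q4, Q5, Q6, Q7, Q8, Q9} — every zone is covered.
No 3 of the 9 routes cover everything (all 84 combinations miss at least one zone), so 4 is optimal.

4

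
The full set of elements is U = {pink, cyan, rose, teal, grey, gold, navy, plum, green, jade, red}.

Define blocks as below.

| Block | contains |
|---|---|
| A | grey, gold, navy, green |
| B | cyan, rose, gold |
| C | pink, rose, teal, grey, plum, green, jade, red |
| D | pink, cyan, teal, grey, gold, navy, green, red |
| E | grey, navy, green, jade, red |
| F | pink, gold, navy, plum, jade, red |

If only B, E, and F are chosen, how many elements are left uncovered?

Union of B, E, F = {pink, cyan, rose, grey, gold, navy, plum, green, jade, red}.
Not covered: teal — 1 element.

1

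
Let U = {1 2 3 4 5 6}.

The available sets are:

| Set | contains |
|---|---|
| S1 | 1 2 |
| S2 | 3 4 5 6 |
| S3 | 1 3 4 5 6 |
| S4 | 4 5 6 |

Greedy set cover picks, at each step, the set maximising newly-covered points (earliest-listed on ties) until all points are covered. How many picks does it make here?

Greedy: pick S3 (covers 5 new) → pick S1 (covers 1 new). Total picks: 2.

2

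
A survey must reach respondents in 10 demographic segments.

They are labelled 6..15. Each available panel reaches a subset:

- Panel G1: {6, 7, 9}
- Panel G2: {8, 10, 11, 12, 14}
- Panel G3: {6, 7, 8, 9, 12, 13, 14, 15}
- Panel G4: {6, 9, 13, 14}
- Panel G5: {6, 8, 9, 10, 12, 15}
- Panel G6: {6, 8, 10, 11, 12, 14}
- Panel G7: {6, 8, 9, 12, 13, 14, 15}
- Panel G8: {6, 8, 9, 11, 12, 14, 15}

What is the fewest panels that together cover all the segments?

2

Take {G2, G3}. Their union is {6, 7, 8, 9, 10, 11, 12, 13, 14, 15}, which is all 10 segments.
No single panel has all 10 segments (the largest, G3, has 8), so 2 is optimal.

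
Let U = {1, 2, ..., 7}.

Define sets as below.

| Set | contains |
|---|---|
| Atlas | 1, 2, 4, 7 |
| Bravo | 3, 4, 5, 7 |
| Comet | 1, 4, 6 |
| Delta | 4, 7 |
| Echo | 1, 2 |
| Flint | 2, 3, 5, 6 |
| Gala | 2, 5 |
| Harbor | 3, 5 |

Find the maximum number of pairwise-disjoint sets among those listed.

3

Delta, Echo, Harbor are pairwise disjoint (Delta={4,7}; Echo={1,2}; Harbor={3,5}).
Every remaining set overlaps one of these, and no 4 of the listed sets are pairwise disjoint, so 3 is the maximum.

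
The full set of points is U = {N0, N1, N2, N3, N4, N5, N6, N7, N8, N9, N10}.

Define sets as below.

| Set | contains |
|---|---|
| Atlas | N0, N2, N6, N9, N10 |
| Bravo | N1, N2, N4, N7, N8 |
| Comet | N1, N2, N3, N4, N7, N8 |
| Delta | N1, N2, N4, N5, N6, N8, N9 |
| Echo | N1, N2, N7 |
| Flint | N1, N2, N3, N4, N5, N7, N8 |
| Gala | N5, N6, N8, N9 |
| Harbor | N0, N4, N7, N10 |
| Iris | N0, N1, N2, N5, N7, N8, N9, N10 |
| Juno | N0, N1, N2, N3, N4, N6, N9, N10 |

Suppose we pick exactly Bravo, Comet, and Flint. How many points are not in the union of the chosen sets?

Union of Bravo, Comet, Flint = {N1, N2, N3, N4, N5, N7, N8}.
Not covered: N0, N6, N9, N10 — 4 points.

4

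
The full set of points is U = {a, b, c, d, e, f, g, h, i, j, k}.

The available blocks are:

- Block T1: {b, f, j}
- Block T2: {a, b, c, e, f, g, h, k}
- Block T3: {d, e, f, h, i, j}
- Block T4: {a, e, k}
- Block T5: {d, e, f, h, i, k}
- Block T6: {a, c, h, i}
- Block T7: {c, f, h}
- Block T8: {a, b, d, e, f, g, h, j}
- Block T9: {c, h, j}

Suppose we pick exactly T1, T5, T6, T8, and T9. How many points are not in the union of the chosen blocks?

Union of T1, T5, T6, T8, T9 = {a, b, c, d, e, f, g, h, i, j, k} — that's every point, so 0 are uncovered.

0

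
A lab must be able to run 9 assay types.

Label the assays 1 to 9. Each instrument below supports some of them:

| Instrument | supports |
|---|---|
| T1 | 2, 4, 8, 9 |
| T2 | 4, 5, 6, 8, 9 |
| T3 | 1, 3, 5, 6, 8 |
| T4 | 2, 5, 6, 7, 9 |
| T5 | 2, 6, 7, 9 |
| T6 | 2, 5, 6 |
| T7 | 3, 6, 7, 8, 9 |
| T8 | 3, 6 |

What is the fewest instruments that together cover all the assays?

T1 and T3 and T4 together: T1 ∪ T3 ∪ T4 = {1, 2, 3, 4, 5, 6, 7, 8, 9} — every assay is covered.
Only T3 contains 1, so T3 is forced; the remaining 4 assays need at least 2 more instruments (each remaining instrument adds at most 3) — so at least 3 instruments are needed, and 3 is optimal.

3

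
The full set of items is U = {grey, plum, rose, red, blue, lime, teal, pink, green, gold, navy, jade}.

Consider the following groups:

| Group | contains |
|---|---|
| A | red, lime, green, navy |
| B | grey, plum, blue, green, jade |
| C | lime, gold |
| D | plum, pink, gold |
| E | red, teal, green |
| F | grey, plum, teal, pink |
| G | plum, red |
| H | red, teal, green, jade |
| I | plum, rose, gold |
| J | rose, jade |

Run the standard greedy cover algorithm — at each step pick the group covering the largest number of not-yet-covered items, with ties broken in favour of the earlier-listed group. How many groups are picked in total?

5

Greedy: pick B (covers 5 new) → pick A (covers 3 new) → pick D (covers 2 new) → pick E (covers 1 new) → pick I (covers 1 new). Total picks: 5.
(The true minimum cover uses only 4 groups, so greedy is not optimal here.)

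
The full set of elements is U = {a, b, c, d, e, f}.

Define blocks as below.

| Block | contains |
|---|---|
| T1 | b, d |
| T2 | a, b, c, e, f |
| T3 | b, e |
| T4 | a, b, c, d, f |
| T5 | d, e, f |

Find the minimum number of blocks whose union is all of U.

2

T2 and T5 cover everything between them: the union {a, b, c, d, e, f} is all of U.
No single block has all 6 elements (the largest, T2, has 5), so 2 is optimal.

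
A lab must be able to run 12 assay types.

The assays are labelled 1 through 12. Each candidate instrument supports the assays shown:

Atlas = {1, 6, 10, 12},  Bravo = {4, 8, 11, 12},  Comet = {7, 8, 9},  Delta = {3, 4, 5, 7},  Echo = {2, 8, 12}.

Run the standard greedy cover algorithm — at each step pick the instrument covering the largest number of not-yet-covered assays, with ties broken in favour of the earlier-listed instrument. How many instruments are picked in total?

Greedy: pick Atlas (covers 4 new) → pick Delta (covers 4 new) → pick Bravo (covers 2 new) → pick Comet (covers 1 new) → pick Echo (covers 1 new). Total picks: 5.

5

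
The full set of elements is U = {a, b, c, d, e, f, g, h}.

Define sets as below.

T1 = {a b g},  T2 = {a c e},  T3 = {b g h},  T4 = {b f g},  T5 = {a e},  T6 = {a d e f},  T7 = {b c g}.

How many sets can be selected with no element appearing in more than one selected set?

T2, T4 are pairwise disjoint (T2={a,c,e}; T4={b,f,g}).
Every remaining set overlaps one of these, and no 3 of the listed sets are pairwise disjoint, so 2 is the maximum.

2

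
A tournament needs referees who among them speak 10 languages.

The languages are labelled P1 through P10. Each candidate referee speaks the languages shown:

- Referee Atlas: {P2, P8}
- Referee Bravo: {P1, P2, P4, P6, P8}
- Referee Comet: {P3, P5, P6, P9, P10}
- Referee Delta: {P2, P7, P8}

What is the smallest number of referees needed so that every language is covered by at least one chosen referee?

Take {Bravo, Comet, Delta}. Their union is {P1, P2, P3, P4, P5, P6, P7, P8, P9, P10}, which is all 10 languages.
Only Bravo contains P1, so Bravo is forced; the remaining 5 languages need at least 2 more referees (each remaining referee adds at most 4) — so at least 3 referees are needed, and 3 is optimal.

3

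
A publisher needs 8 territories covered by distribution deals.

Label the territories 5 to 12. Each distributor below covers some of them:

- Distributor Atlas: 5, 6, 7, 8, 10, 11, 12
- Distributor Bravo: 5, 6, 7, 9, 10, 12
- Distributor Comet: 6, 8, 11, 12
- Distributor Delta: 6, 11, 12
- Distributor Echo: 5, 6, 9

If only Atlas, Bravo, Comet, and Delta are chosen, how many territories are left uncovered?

0

Union of Atlas, Bravo, Comet, Delta = {5, 6, 7, 8, 9, 10, 11, 12} — that's every territory, so 0 are uncovered.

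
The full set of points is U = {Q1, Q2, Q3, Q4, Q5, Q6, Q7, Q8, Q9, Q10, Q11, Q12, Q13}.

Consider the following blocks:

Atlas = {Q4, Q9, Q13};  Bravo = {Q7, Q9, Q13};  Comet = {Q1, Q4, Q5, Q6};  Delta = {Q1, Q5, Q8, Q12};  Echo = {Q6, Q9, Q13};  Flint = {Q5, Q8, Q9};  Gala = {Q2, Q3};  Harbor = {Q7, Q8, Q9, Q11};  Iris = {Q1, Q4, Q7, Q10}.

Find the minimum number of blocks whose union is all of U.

5

Delta and Echo and Gala and Harbor and Iris together: Delta ∪ Echo ∪ Gala ∪ Harbor ∪ Iris = {Q1, Q2, Q3, Q4, Q5, Q6, Q7, Q8, Q9, Q10, Q11, Q12, Q13} — every point is covered.
No 4 of the 9 blocks cover everything (all 126 combinations miss at least one point), so 5 is optimal.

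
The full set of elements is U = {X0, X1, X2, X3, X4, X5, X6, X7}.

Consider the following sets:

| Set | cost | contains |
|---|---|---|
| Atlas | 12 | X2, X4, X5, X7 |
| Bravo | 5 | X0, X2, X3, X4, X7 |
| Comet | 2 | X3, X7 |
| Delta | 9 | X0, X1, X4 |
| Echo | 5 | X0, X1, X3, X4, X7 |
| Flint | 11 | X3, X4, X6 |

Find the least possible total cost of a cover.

Atlas, Echo, Flint together cover every element (Atlas ∪ Echo ∪ Flint = {X0, X1, X2, X3, X4, X5, X6, X7}); total cost 12 + 5 + 11 = 28.
The greedy pick Bravo, Echo, Flint, Atlas costs 33; no covering selection beats 28.

28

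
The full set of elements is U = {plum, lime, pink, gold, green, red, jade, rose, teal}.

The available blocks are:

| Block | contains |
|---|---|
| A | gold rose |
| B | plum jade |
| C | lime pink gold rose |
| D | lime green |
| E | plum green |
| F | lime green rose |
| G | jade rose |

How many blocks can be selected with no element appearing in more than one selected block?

3

A, B, D are pairwise disjoint (A={gold,rose}; B={plum,jade}; D={lime,green}).
Every remaining block overlaps one of these, and no 4 of the listed blocks are pairwise disjoint, so 3 is the maximum.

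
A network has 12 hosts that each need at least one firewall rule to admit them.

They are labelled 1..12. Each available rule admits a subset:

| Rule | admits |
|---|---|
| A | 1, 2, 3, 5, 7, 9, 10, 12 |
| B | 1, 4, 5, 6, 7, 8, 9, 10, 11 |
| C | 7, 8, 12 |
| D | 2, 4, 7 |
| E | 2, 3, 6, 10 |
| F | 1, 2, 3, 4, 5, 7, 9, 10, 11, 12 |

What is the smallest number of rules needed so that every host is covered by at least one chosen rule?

A and B together: A ∪ B = {1, 2, 3, 4, 5, 6, 7, 8, 9, 10, 11, 12} — every host is covered.
No single rule has all 12 hosts (the largest, F, has 10), so 2 is optimal.

2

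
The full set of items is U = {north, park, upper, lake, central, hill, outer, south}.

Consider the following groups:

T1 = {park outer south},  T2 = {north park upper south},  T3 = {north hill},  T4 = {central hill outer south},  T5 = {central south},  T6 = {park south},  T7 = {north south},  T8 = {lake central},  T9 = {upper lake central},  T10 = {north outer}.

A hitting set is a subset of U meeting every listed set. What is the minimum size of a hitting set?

3

H = {north, lake, south} meets every group (each contains at least one member of H), and |H| = 3.
The groups T3, T6, T8 are pairwise disjoint, so any hitting set needs a separate item for each — at least 3. Hence 3 is optimal.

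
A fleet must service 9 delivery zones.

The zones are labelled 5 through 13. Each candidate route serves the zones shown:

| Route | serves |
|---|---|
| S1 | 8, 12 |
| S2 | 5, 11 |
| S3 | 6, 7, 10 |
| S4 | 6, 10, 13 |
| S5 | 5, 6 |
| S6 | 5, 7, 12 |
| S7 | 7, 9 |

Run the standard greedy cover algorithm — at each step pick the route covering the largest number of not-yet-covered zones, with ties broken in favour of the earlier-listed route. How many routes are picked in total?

Greedy: pick S3 (covers 3 new) → pick S1 (covers 2 new) → pick S2 (covers 2 new) → pick S4 (covers 1 new) → pick S7 (covers 1 new). Total picks: 5.
(The true minimum cover uses only 4 routes, so greedy is not optimal here.)

5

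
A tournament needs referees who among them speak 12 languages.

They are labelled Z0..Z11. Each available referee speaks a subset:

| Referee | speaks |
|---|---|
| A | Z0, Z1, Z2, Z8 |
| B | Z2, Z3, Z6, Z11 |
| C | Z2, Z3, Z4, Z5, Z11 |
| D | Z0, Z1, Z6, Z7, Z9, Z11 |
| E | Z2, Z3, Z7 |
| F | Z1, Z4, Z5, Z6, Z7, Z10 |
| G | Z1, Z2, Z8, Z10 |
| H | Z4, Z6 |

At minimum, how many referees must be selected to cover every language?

3

C and D and G together: C ∪ D ∪ G = {Z0, Z1, Z2, Z3, Z4, Z5, Z6, Z7, Z8, Z9, Z10, Z11} — every language is covered.
Only D contains Z9, so D is forced; the remaining 6 languages need at least 2 more referees (each remaining referee adds at most 4) — so at least 3 referees are needed, and 3 is optimal.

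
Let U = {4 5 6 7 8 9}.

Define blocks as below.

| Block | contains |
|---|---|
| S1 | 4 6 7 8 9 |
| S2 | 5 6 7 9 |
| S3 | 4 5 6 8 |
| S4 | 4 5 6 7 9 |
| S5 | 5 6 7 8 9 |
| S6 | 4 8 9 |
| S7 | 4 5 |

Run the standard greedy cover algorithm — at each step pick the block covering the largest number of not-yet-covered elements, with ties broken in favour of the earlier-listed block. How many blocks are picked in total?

Greedy: pick S1 (covers 5 new) → pick S2 (covers 1 new). Total picks: 2.

2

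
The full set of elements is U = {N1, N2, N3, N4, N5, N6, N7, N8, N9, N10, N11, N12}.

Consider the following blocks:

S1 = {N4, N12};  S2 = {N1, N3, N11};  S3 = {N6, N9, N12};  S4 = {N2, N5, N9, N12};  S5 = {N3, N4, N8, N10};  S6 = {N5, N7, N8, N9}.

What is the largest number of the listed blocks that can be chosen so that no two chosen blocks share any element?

3

S1, S2, S6 are pairwise disjoint (S1={N4,N12}; S2={N1,N3,N11}; S6={N5,N7,N8,N9}).
Every remaining block overlaps one of these, and no 4 of the listed blocks are pairwise disjoint, so 3 is the maximum.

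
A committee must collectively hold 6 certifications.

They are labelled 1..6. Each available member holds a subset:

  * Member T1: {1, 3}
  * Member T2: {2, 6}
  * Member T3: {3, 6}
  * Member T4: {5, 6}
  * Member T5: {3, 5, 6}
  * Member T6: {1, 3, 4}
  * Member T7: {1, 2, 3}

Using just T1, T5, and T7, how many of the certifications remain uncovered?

Union of T1, T5, T7 = {1, 2, 3, 5, 6}.
Not covered: 4 — 1 certification.

1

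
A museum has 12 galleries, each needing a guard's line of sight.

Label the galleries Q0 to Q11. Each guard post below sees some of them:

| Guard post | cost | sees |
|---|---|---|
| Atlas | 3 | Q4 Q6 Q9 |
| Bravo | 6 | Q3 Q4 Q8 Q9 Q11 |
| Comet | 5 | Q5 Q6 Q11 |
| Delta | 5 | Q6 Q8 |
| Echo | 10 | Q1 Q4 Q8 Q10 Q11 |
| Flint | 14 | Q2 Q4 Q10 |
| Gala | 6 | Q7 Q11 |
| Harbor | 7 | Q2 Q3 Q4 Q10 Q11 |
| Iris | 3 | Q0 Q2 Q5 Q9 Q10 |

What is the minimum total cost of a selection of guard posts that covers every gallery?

28

Atlas, Bravo, Echo, Gala, Iris together cover every gallery (Atlas ∪ Bravo ∪ Echo ∪ Gala ∪ Iris = {Q0, Q1, Q2, Q3, Q4, Q5, Q6, Q7, Q8, Q9, Q10, Q11}); total cost 3 + 6 + 10 + 6 + 3 = 28.
No covering selection has total cost below 28.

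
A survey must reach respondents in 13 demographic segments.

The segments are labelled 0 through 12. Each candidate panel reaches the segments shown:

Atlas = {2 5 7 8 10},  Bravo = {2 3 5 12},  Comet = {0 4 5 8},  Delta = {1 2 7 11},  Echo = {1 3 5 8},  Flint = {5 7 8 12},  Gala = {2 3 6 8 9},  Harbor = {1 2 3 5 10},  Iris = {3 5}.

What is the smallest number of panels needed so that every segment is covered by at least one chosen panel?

5

Take {Atlas, Comet, Delta, Flint, Gala}. Their union is {0, 1, 2, 3, 4, 5, 6, 7, 8, 9, 10, 11, 12}, which is all 13 segments.
No 4 of the 9 panels cover everything (all 126 combinations miss at least one segment), so 5 is optimal.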